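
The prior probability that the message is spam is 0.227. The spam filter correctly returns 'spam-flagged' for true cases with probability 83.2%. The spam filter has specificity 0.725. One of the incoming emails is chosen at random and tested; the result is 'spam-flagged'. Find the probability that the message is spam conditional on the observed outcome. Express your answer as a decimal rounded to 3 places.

Write H for 'the message is spam'. Prior odds H:¬H = 0.227/0.773 = 0.29366. For the 'spam-flagged' outcome, the likelihood ratio is 0.832/0.275 = 3.0255.
Posterior odds = 0.29366 × 3.0255 = 0.88846, so P(H|E) = 0.88846/(1+0.88846) = 0.470.

P(H | E) ≈ 0.470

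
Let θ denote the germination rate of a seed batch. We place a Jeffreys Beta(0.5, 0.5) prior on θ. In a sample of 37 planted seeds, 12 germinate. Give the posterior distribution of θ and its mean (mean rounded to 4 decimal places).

Posterior: Beta(12.5, 25.5); mean ≈ 0.3289

Observing 12 successes and 25 failures updates Beta(0.5, 0.5) by adding the success and failure counts to the two shape parameters: α = 0.5+12 = 12.5, β = 0.5+25 = 25.5.
Posterior mean = α/(α+β) = 12.5/38 = 0.3289.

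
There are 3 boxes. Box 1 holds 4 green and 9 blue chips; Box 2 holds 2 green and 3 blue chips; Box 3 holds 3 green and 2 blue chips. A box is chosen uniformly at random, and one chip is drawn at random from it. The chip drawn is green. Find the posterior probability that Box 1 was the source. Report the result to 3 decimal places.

P(green|Box 1) = 0.3077; P(green|Box 2) = 0.4; P(green|Box 3) = 0.6.
Prior × likelihood for each source: 0.333333·0.3077=0.1026, 0.333333·0.4=0.1333, 0.333333·0.6=0.2000. Summing gives P(green) = 0.43590.
P(Box 1 | green) = 0.1026 / 0.43590 = 0.235.

Posterior probability ≈ 0.235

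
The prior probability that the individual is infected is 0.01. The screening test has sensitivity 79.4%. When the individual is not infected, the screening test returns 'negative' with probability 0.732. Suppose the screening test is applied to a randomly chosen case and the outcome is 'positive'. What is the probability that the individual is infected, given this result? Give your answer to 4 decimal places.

P(H | E) ≈ 0.0291

Write H for 'the individual is infected'. Prior odds H:¬H = 0.01/0.99 = 0.010101. For the 'positive' outcome, the likelihood ratio is 0.794/0.268 = 2.9627.
Posterior odds = 0.010101 × 2.9627 = 0.029926, so P(H|E) = 0.029926/(1+0.029926) = 0.0291.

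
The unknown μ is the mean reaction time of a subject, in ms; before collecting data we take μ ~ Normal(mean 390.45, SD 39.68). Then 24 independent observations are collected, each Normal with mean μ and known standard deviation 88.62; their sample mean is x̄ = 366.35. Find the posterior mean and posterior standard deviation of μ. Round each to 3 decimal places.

Posterior mean ≈ 370.497; posterior SD ≈ 16.460

Prior precision 1/τ₀² = 1/39.68² = 0.00063512; data precision n/σ² = 24/88.62² = 0.00305596.
Posterior precision = 0.00063512 + 0.00305596 = 0.00369108, giving posterior SD = 1/√0.00369108 = 16.460.
Posterior mean = (0.00063512·390.45 + 0.00305596·366.35) / 0.00369108 = 370.497.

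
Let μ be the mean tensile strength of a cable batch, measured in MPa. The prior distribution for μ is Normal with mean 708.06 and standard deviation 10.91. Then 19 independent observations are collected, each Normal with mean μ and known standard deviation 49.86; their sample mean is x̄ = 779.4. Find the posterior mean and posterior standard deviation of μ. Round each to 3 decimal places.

Posterior mean ≈ 742.043; posterior SD ≈ 7.895

Prior precision 1/τ₀² = 1/10.91² = 0.00840138; data precision n/σ² = 19/49.86² = 0.00764274.
Posterior precision = 0.00840138 + 0.00764274 = 0.0160441, giving posterior SD = 1/√0.0160441 = 7.895.
Posterior mean = (0.00840138·708.06 + 0.00764274·779.4) / 0.0160441 = 742.043.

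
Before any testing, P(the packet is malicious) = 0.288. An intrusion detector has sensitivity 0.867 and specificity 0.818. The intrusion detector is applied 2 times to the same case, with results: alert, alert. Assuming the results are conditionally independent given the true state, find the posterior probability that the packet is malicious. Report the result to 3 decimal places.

Let H be the event that the packet is malicious; start with P(H) = 0.288. P('alert'|H) = 0.867, P('alert'|¬H) = 0.182.
Update on result 1 ('alert'): P(H) ← 0.867·0.2880 / (0.867·0.2880 + 0.182·0.7120) = 0.24970/0.37928 = 0.6583.
Update on result 2 ('alert'): P(H) ← 0.867·0.6583 / (0.867·0.6583 + 0.182·0.3417) = 0.57078/0.63296 = 0.9018.

Posterior P(H) ≈ 0.902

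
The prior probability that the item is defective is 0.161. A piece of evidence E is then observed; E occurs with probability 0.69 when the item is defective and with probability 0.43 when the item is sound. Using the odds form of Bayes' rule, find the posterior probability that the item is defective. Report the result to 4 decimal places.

Prior odds = 0.161/(1−0.161) = 0.19190.
Likelihood ratio for E = 0.69/0.43 = 1.6047.
Posterior odds = prior odds × LR = 0.30792.
Posterior probability = odds/(1+odds) = 0.30792/1.3079 = 0.2354.

Posterior probability ≈ 0.2354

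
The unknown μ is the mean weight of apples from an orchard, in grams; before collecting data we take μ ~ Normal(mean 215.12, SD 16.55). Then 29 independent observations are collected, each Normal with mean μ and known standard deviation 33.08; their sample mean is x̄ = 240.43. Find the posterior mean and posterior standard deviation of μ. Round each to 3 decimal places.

Posterior mean ≈ 237.365; posterior SD ≈ 5.759

Prior precision 1/τ₀² = 1/16.55² = 0.00365093; data precision n/σ² = 29/33.08² = 0.0265013.
Posterior precision = 0.00365093 + 0.0265013 = 0.0301522, giving posterior SD = 1/√0.0301522 = 5.759.
Posterior mean = (0.00365093·215.12 + 0.0265013·240.43) / 0.0301522 = 237.365.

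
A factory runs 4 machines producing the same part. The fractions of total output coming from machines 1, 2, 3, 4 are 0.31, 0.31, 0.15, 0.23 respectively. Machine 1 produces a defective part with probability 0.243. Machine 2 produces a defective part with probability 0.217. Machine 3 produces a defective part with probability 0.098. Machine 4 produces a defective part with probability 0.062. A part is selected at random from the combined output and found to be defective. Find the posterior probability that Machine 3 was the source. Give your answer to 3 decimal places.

Tabulate prior·likelihood by source: [1] prior 0.31, lik 0.243, product 0.07533; [2] prior 0.31, lik 0.217, product 0.06727; [3] prior 0.15, lik 0.098, product 0.01470; [4] prior 0.23, lik 0.062, product 0.01426.
Normalizing constant = 0.17156; the posterior for Machine 3 is its product over the sum, 0.01470/0.17156 = 0.086.

Posterior probability ≈ 0.086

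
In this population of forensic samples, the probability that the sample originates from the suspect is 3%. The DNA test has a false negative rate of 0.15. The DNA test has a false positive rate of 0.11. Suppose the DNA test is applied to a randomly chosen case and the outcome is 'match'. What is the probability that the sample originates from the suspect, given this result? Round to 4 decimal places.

P(H | E) ≈ 0.1929

Write H for 'the sample originates from the suspect'. Prior odds H:¬H = 0.03/0.97 = 0.030928. For the 'match' outcome, the likelihood ratio is 0.85/0.11 = 7.7273.
Posterior odds = 0.030928 × 7.7273 = 0.23899, so P(H|E) = 0.23899/(1+0.23899) = 0.1929.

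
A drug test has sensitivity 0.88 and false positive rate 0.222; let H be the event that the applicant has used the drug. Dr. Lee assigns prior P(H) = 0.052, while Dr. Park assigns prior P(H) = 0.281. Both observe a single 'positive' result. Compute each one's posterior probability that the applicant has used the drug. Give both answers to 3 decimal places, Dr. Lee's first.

Dr. Lee: 0.179; Dr. Park: 0.608

P('+'|H) = 0.88, P('+'|¬H) = 0.222.
Dr. Lee: numerator 0.88·0.052 = 0.045760; evidence = 0.045760+0.222·0.948 = 0.25622; posterior = 0.179.
Dr. Park: numerator 0.88·0.281 = 0.24728; evidence = 0.24728+0.222·0.719 = 0.40690; posterior = 0.608.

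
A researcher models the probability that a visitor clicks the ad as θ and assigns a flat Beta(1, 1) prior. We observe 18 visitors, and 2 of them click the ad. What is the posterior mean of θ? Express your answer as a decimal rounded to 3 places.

Posterior mean ≈ 0.150

Observing 2 successes and 16 failures updates Beta(1, 1) by adding the success and failure counts to the two shape parameters: α = 1+2 = 3, β = 1+16 = 17.
E[θ | data] = 3/(3+17) = 0.150.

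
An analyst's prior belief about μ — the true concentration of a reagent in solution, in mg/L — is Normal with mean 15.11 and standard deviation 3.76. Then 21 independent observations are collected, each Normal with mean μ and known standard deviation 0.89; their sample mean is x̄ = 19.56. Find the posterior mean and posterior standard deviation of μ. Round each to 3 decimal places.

Posterior mean ≈ 19.548; posterior SD ≈ 0.194

With known σ, the Normal prior is conjugate. Weight on the data is w = (n/σ²)/(n/σ² + 1/τ₀²) = 26.5118/(26.5118+0.0707334) = 0.99734.
Posterior mean = w·x̄ + (1−w)·μ₀ = 0.99734·19.56 + 0.0026609·15.11 = 19.548. Posterior variance = 1/(26.5118+0.0707334) = 0.0376187, so SD = 0.194.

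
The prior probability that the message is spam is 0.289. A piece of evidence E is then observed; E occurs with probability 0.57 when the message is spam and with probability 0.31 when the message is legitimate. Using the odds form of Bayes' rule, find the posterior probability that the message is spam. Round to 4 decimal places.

Posterior probability ≈ 0.4277

Prior odds = 0.289/(1−0.289) = 0.40647.
Likelihood ratio for E = 0.57/0.31 = 1.8387.
Posterior odds = prior odds × LR = 0.74738.
Posterior probability = odds/(1+odds) = 0.74738/1.7474 = 0.4277.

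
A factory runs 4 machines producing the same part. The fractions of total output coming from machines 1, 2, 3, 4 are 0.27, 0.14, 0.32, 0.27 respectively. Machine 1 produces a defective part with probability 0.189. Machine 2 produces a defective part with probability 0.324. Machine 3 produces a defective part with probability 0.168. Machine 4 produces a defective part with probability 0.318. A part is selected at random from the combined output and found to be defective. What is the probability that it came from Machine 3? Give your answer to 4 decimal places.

Posterior probability ≈ 0.2278

Tabulate prior·likelihood by source: [1] prior 0.27, lik 0.189, product 0.05103; [2] prior 0.14, lik 0.324, product 0.04536; [3] prior 0.32, lik 0.168, product 0.05376; [4] prior 0.27, lik 0.318, product 0.08586.
Normalizing constant = 0.23601; the posterior for Machine 3 is its product over the sum, 0.05376/0.23601 = 0.2278.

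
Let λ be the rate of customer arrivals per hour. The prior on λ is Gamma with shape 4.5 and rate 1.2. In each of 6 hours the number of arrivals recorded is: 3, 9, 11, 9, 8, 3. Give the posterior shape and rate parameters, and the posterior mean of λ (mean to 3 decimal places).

The Poisson likelihood adds the total count to the shape and the number of exposure periods to the rate. Here ∑xᵢ = 43 and n = 6, so shape 4.5→47.5 and rate 1.2→7.2.
E[λ | data] = 47.5/7.2 = 6.597.

Posterior: Gamma(shape=47.5, rate=7.2); mean ≈ 6.597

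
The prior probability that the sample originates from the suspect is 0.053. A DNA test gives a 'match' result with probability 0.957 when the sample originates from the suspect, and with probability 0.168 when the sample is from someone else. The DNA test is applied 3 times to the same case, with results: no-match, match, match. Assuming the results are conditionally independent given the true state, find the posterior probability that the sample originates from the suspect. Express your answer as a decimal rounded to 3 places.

Posterior P(H) ≈ 0.086

With H the event that the sample originates from the suspect, the joint likelihood of the observed sequence is P(data|H) = 0.043·0.957·0.957 = 0.039382 and P(data|¬H) = 0.832·0.168·0.168 = 0.023482.
Bayes: P(H|data) = 0.053·0.039382 / (0.053·0.039382 + 0.947·0.023482) = 0.0020872/0.024325 = 0.0858.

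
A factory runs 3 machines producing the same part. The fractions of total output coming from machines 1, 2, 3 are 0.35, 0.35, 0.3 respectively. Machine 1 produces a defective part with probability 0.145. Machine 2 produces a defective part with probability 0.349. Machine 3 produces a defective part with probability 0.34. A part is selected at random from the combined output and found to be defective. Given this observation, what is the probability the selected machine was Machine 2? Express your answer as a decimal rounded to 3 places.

P(defective|M1) = 0.145; P(defective|M2) = 0.349; P(defective|M3) = 0.34.
Prior × likelihood for each source: 0.35·0.145=0.05075, 0.35·0.349=0.1221, 0.3·0.34=0.1020. Summing gives P(defective) = 0.27490.
P(Machine 2 | defective) = 0.1221 / 0.27490 = 0.444.

Posterior probability ≈ 0.444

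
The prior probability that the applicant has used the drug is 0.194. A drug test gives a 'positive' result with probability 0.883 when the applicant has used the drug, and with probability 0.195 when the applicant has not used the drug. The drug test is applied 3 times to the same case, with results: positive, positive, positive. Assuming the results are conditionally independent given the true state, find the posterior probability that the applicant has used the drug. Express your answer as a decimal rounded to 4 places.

With H the event that the applicant has used the drug, the joint likelihood of the observed sequence is P(data|H) = 0.883·0.883·0.883 = 0.68847 and P(data|¬H) = 0.195·0.195·0.195 = 0.0074149.
Bayes: P(H|data) = 0.194·0.68847 / (0.194·0.68847 + 0.806·0.0074149) = 0.13356/0.13954 = 0.9572.

Posterior P(H) ≈ 0.9572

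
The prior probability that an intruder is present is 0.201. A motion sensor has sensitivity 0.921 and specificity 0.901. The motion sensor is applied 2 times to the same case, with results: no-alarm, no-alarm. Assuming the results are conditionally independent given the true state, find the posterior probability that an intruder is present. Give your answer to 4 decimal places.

Posterior P(H) ≈ 0.0019

Let H be the event that an intruder is present; start with P(H) = 0.201. P('alarm'|H) = 0.921, P('alarm'|¬H) = 0.099.
Update on result 1 ('no-alarm'): P(H) ← 0.079·0.2010 / (0.079·0.2010 + 0.901·0.7990) = 0.015879/0.73578 = 0.0216.
Update on result 2 ('no-alarm'): P(H) ← 0.079·0.0216 / (0.079·0.0216 + 0.901·0.9784) = 0.0017049/0.88326 = 0.0019.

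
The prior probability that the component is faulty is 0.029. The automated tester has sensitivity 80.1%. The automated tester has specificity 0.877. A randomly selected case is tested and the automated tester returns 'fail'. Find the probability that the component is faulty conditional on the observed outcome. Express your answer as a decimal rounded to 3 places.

P(H | E) ≈ 0.163

Let H be the event that the component is faulty. P(H) = 0.029, so P(¬H) = 0.971. With E the 'fail' result, P(E|H) = 0.801 and P(E|¬H) = 0.123.
P(E) = 0.801·0.029 + 0.123·0.971 = 0.023229 + 0.11943 = 0.14266.
By Bayes' theorem, P(H|E) = 0.023229 / 0.14266 = 0.163.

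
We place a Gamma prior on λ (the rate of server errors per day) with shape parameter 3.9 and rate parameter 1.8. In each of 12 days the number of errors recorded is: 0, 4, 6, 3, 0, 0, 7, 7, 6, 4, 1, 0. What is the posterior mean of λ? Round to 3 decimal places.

Posterior mean ≈ 3.036

Total count ∑xᵢ = 38 over n = 12 days.
Gamma is conjugate to the Poisson likelihood: posterior is Gamma(shape = 3.9+38 = 41.9, rate = 1.8+12 = 13.8).
E[λ | data] = 41.9/13.8 = 3.036.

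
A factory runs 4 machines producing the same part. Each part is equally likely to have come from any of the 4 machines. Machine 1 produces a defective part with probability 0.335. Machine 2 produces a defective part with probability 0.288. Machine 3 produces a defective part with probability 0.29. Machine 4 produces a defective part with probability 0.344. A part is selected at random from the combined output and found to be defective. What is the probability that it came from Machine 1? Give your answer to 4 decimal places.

Tabulate prior·likelihood by source: [1] prior 0.25, lik 0.335, product 0.08375; [2] prior 0.25, lik 0.288, product 0.07200; [3] prior 0.25, lik 0.29, product 0.07250; [4] prior 0.25, lik 0.344, product 0.08600.
Normalizing constant = 0.31425; the posterior for Machine 1 is its product over the sum, 0.08375/0.31425 = 0.2665.

Posterior probability ≈ 0.2665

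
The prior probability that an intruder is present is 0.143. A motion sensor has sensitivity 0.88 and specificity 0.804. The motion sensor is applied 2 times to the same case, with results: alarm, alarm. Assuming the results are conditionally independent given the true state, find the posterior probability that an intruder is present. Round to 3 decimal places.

Posterior P(H) ≈ 0.771

With H the event that an intruder is present, the joint likelihood of the observed sequence is P(data|H) = 0.88·0.88 = 0.77440 and P(data|¬H) = 0.196·0.196 = 0.038416.
Bayes: P(H|data) = 0.143·0.77440 / (0.143·0.77440 + 0.857·0.038416) = 0.11074/0.14366 = 0.7708.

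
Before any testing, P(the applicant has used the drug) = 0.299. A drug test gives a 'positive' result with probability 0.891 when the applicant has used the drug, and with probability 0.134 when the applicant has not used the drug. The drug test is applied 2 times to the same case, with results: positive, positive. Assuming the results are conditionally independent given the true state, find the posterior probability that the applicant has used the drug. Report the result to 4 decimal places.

Posterior P(H) ≈ 0.9496

With H the event that the applicant has used the drug, the joint likelihood of the observed sequence is P(data|H) = 0.891·0.891 = 0.79388 and P(data|¬H) = 0.134·0.134 = 0.017956.
Bayes: P(H|data) = 0.299·0.79388 / (0.299·0.79388 + 0.701·0.017956) = 0.23737/0.24996 = 0.9496.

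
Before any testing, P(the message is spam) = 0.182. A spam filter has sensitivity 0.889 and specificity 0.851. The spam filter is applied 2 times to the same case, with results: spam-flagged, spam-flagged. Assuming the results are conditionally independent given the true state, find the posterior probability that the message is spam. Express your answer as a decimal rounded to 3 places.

Let H be the event that the message is spam; start with P(H) = 0.182. P('spam-flagged'|H) = 0.889, P('spam-flagged'|¬H) = 0.149.
Update on result 1 ('spam-flagged'): P(H) ← 0.889·0.1820 / (0.889·0.1820 + 0.149·0.8180) = 0.16180/0.28368 = 0.5704.
Update on result 2 ('spam-flagged'): P(H) ← 0.889·0.5704 / (0.889·0.5704 + 0.149·0.4296) = 0.50704/0.57106 = 0.8879.

Posterior P(H) ≈ 0.888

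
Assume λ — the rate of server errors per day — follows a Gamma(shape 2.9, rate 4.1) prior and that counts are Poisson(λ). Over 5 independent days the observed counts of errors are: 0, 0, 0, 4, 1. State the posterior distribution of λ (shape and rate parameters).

Total count ∑xᵢ = 5 over n = 5 days.
Gamma is conjugate to the Poisson likelihood: posterior is Gamma(shape = 2.9+5 = 7.9, rate = 4.1+5 = 9.1).

Posterior: Gamma(shape=7.9, rate=9.1)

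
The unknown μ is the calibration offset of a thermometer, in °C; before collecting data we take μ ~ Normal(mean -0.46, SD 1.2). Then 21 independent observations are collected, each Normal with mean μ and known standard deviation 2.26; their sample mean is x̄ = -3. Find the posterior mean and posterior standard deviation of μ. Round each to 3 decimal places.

Posterior mean ≈ -2.633; posterior SD ≈ 0.456

With known σ, the Normal prior is conjugate. Weight on the data is w = (n/σ²)/(n/σ² + 1/τ₀²) = 4.11152/(4.11152+0.694444) = 0.85550.
Posterior mean = w·x̄ + (1−w)·μ₀ = 0.85550·-3 + 0.14450·-0.46 = -2.633. Posterior variance = 1/(4.11152+0.694444) = 0.208075, so SD = 0.456.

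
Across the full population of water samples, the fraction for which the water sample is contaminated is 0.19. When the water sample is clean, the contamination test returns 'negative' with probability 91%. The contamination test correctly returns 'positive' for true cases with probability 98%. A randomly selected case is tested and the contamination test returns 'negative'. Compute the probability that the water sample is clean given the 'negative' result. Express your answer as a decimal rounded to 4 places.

P(¬H | E) ≈ 0.9949

Let H be the event that the water sample is contaminated. P(H) = 0.19, so P(¬H) = 0.81. With E the 'negative' result, P(E|H) = 0.02 and P(E|¬H) = 0.91.
P(E) = 0.02·0.19 + 0.91·0.81 = 0.0038000 + 0.73710 = 0.74090.
By Bayes' theorem, P(H|E) = 0.0038000 / 0.74090 = 0.0051. Hence P(¬H|E) = 1 − 0.0051 = 0.9949.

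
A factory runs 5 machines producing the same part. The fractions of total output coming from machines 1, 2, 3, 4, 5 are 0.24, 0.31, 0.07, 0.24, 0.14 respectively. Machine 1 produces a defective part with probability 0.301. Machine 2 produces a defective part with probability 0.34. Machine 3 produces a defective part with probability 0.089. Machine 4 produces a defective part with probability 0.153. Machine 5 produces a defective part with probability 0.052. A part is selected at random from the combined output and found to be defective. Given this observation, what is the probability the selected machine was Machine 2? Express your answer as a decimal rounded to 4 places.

Posterior probability ≈ 0.4625

P(defective|M1) = 0.301; P(defective|M2) = 0.34; P(defective|M3) = 0.089; P(defective|M4) = 0.153; P(defective|M5) = 0.052.
Prior × likelihood for each source: 0.24·0.301=0.07224, 0.31·0.34=0.1054, 0.07·0.089=0.006230, 0.24·0.153=0.03672, 0.14·0.052=0.007280. Summing gives P(defective) = 0.22787.
P(Machine 2 | defective) = 0.1054 / 0.22787 = 0.4625.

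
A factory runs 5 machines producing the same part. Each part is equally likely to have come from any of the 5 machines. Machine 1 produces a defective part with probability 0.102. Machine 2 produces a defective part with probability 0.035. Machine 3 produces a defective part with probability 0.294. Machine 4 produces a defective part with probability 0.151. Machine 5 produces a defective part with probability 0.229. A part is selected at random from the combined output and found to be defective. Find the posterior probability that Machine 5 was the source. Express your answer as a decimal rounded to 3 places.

Tabulate prior·likelihood by source: [1] prior 0.2, lik 0.102, product 0.02040; [2] prior 0.2, lik 0.035, product 0.007000; [3] prior 0.2, lik 0.294, product 0.05880; [4] prior 0.2, lik 0.151, product 0.03020; [5] prior 0.2, lik 0.229, product 0.04580.
Normalizing constant = 0.16220; the posterior for Machine 5 is its product over the sum, 0.04580/0.16220 = 0.282.

Posterior probability ≈ 0.282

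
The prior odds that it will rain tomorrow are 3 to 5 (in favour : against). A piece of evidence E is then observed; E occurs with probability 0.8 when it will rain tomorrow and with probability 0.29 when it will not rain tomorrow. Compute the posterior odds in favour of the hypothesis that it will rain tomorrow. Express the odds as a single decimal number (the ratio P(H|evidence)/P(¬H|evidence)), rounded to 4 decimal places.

Prior odds = 3/5 = 0.60000.
Likelihood ratio for E = 0.8/0.29 = 2.7586.
Posterior odds = prior odds × LR = 1.6552.

Posterior odds ≈ 1.6552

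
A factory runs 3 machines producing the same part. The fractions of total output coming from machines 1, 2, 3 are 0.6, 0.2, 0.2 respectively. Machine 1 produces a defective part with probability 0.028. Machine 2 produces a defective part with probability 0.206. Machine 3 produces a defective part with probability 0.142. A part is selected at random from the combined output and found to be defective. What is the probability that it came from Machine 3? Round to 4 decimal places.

Tabulate prior·likelihood by source: [1] prior 0.6, lik 0.028, product 0.01680; [2] prior 0.2, lik 0.206, product 0.04120; [3] prior 0.2, lik 0.142, product 0.02840.
Normalizing constant = 0.086400; the posterior for Machine 3 is its product over the sum, 0.02840/0.086400 = 0.3287.

Posterior probability ≈ 0.3287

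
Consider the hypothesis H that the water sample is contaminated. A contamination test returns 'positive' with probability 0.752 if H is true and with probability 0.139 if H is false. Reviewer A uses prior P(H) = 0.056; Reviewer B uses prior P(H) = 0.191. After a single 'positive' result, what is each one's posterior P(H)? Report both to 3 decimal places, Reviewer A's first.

Reviewer A: 0.243; Reviewer B: 0.561

The likelihood ratio for a 'positive' result is 0.752/0.139 = 5.4101.
Reviewer A: prior odds 0.056/0.944 = 0.059322; posterior odds 0.32094; posterior probability 0.243.
Reviewer B: prior odds 0.191/0.809 = 0.23609; posterior odds 1.2773; posterior probability 0.561.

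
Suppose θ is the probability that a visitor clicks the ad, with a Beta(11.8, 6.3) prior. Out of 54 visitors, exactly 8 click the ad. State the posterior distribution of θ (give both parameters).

The binomial likelihood is conjugate to the Beta prior: with 8 successes and 46 failures, the posterior is Beta(11.8+8, 6.3+46) = Beta(19.8, 52.3).

Posterior: Beta(19.8, 52.3)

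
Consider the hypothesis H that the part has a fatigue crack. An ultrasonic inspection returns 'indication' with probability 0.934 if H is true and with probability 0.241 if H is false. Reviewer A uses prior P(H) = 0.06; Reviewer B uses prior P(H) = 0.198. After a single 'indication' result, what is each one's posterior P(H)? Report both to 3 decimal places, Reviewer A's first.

P('+'|H) = 0.934, P('+'|¬H) = 0.241.
Reviewer A: numerator 0.934·0.06 = 0.056040; evidence = 0.056040+0.241·0.94 = 0.28258; posterior = 0.198.
Reviewer B: numerator 0.934·0.198 = 0.18493; evidence = 0.18493+0.241·0.802 = 0.37821; posterior = 0.489.

Reviewer A: 0.198; Reviewer B: 0.489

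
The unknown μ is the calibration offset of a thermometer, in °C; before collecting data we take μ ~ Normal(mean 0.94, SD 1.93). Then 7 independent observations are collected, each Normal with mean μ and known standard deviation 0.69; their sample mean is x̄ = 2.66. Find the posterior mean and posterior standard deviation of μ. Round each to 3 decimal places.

Posterior mean ≈ 2.629; posterior SD ≈ 0.258

With known σ, the Normal prior is conjugate. Weight on the data is w = (n/σ²)/(n/σ² + 1/τ₀²) = 14.7028/(14.7028+0.268464) = 0.98207.
Posterior mean = w·x̄ + (1−w)·μ₀ = 0.98207·2.66 + 0.017932·0.94 = 2.629. Posterior variance = 1/(14.7028+0.268464) = 0.0667947, so SD = 0.258.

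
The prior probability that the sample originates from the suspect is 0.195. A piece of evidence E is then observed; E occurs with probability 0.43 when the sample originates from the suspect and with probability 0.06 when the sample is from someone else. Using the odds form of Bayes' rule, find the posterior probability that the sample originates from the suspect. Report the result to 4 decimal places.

Prior odds = 0.195/(1−0.195) = 0.24224.
Likelihood ratio for E = 0.43/0.06 = 7.1667.
Posterior odds = prior odds × LR = 1.7360.
Posterior probability = odds/(1+odds) = 1.7360/2.7360 = 0.6345.

Posterior probability ≈ 0.6345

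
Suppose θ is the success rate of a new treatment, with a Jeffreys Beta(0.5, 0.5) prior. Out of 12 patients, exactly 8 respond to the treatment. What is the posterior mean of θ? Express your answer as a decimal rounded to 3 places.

Posterior mean ≈ 0.654

Observing 8 successes and 4 failures updates Beta(0.5, 0.5) by adding the success and failure counts to the two shape parameters: α = 0.5+8 = 8.5, β = 0.5+4 = 4.5.
E[θ | data] = 8.5/(8.5+4.5) = 0.654.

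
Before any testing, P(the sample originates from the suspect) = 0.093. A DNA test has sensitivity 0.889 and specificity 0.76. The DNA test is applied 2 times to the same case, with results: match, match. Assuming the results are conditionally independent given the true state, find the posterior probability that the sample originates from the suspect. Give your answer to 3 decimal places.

Posterior P(H) ≈ 0.585

Let H be the event that the sample originates from the suspect; start with P(H) = 0.093. P('match'|H) = 0.889, P('match'|¬H) = 0.24.
Update on result 1 ('match'): P(H) ← 0.889·0.0930 / (0.889·0.0930 + 0.24·0.9070) = 0.082677/0.30036 = 0.2753.
Update on result 2 ('match'): P(H) ← 0.889·0.2753 / (0.889·0.2753 + 0.24·0.7247) = 0.24471/0.41865 = 0.5845.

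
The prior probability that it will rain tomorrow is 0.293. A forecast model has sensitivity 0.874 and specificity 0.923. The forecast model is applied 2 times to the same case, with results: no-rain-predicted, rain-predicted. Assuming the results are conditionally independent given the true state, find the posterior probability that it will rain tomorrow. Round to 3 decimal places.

Let H be the event that it will rain tomorrow; start with P(H) = 0.293. P('rain-predicted'|H) = 0.874, P('rain-predicted'|¬H) = 0.077.
Update on result 1 ('no-rain-predicted'): P(H) ← 0.126·0.2930 / (0.126·0.2930 + 0.923·0.7070) = 0.036918/0.68948 = 0.0535.
Update on result 2 ('rain-predicted'): P(H) ← 0.874·0.0535 / (0.874·0.0535 + 0.077·0.9465) = 0.046798/0.11968 = 0.3910.

Posterior P(H) ≈ 0.391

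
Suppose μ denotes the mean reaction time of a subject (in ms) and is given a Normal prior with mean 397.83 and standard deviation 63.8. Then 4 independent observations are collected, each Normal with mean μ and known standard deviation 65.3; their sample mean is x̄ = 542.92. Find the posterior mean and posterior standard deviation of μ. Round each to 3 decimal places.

With known σ, the Normal prior is conjugate. Weight on the data is w = (n/σ²)/(n/σ² + 1/τ₀²) = 0.00093807/(0.00093807+0.00024567) = 0.79246.
Posterior mean = w·x̄ + (1−w)·μ₀ = 0.79246·542.92 + 0.20754·397.83 = 512.808. Posterior variance = 1/(0.00093807+0.00024567) = 844.780, so SD = 29.065.

Posterior mean ≈ 512.808; posterior SD ≈ 29.065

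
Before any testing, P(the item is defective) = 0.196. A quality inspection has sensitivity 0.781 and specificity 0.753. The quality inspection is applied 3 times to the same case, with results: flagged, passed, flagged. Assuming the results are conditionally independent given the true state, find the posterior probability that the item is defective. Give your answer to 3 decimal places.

Posterior P(H) ≈ 0.415

Let H be the event that the item is defective; start with P(H) = 0.196. P('flagged'|H) = 0.781, P('flagged'|¬H) = 0.247.
Update on result 1 ('flagged'): P(H) ← 0.781·0.1960 / (0.781·0.1960 + 0.247·0.8040) = 0.15308/0.35166 = 0.4353.
Update on result 2 ('passed'): P(H) ← 0.219·0.4353 / (0.219·0.4353 + 0.753·0.5647) = 0.095329/0.52055 = 0.1831.
Update on result 3 ('flagged'): P(H) ← 0.781·0.1831 / (0.781·0.1831 + 0.247·0.8169) = 0.14302/0.34479 = 0.4148.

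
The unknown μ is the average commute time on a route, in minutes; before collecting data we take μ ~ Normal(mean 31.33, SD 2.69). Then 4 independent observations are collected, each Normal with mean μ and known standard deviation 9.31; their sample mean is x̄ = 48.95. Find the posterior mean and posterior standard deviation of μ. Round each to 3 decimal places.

Posterior mean ≈ 35.741; posterior SD ≈ 2.329

With known σ, the Normal prior is conjugate. Weight on the data is w = (n/σ²)/(n/σ² + 1/τ₀²) = 0.0461488/(0.0461488+0.138196) = 0.25034.
Posterior mean = w·x̄ + (1−w)·μ₀ = 0.25034·48.95 + 0.74966·31.33 = 35.741. Posterior variance = 1/(0.0461488+0.138196) = 5.42462, so SD = 2.329.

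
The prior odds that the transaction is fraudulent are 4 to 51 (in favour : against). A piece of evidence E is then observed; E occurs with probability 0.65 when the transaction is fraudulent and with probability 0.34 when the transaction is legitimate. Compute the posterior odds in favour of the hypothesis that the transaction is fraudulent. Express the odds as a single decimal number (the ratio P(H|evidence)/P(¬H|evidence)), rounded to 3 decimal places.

Posterior odds ≈ 0.150

Prior odds = 4/51 = 0.078431. In log-odds, ln(0.078431) = -2.5455.
Add log likelihood ratio: ln(1.9118) = 0.64803.
Posterior log-odds = -1.8975, so posterior odds = exp(-1.8975) = 0.14994.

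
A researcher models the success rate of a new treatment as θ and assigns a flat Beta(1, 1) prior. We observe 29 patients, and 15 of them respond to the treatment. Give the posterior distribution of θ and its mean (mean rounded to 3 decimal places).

Posterior: Beta(16, 15); mean ≈ 0.516

Observing 15 successes and 14 failures updates Beta(1, 1) by adding the success and failure counts to the two shape parameters: α = 1+15 = 16, β = 1+14 = 15.
E[θ | data] = 16/(16+15) = 0.516.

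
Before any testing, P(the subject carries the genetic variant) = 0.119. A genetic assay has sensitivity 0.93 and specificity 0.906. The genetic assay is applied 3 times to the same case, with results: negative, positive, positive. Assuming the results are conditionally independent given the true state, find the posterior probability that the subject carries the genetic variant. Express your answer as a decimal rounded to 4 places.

With H the event that the subject carries the genetic variant, the joint likelihood of the observed sequence is P(data|H) = 0.07·0.93·0.93 = 0.060543 and P(data|¬H) = 0.906·0.094·0.094 = 0.0080054.
Bayes: P(H|data) = 0.119·0.060543 / (0.119·0.060543 + 0.881·0.0080054) = 0.0072046/0.014257 = 0.5053.

Posterior P(H) ≈ 0.5053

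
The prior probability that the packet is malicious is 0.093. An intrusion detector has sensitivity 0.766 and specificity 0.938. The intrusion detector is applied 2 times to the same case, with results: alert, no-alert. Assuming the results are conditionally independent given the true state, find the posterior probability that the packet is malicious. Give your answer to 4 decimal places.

With H the event that the packet is malicious, the joint likelihood of the observed sequence is P(data|H) = 0.766·0.234 = 0.17924 and P(data|¬H) = 0.062·0.938 = 0.058156.
Bayes: P(H|data) = 0.093·0.17924 / (0.093·0.17924 + 0.907·0.058156) = 0.016670/0.069417 = 0.2401.

Posterior P(H) ≈ 0.2401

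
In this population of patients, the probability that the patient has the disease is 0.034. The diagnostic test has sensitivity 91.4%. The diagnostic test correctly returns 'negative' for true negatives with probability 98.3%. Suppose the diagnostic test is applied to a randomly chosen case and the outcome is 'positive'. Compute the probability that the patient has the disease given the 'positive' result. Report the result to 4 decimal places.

P(H | E) ≈ 0.6543

Write H for 'the patient has the disease'. Prior odds H:¬H = 0.034/0.966 = 0.035197. For the 'positive' outcome, the likelihood ratio is 0.914/0.017 = 53.765.
Posterior odds = 0.035197 × 53.765 = 1.8923, so P(H|E) = 1.8923/(1+1.8923) = 0.6543.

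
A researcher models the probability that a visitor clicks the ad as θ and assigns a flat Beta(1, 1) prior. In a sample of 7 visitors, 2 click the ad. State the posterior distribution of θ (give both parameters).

Posterior: Beta(3, 6)

The binomial likelihood is conjugate to the Beta prior: with 2 successes and 5 failures, the posterior is Beta(1+2, 1+5) = Beta(3, 6).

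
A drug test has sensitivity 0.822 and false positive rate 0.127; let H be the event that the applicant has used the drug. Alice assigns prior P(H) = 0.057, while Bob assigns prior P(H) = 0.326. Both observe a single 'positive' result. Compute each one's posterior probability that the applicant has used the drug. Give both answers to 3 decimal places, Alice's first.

Alice: 0.281; Bob: 0.758

The likelihood ratio for a 'positive' result is 0.822/0.127 = 6.4724.
Alice: prior odds 0.057/0.943 = 0.060445; posterior odds 0.39123; posterior probability 0.281.
Bob: prior odds 0.326/0.674 = 0.48368; posterior odds 3.1306; posterior probability 0.758.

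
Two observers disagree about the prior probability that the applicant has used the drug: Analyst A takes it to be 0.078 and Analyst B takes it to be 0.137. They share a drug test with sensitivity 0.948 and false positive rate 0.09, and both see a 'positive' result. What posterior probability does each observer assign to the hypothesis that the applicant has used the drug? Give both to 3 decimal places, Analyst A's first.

P('+'|H) = 0.948, P('+'|¬H) = 0.09.
Analyst A: numerator 0.948·0.078 = 0.073944; evidence = 0.073944+0.09·0.922 = 0.15692; posterior = 0.471.
Analyst B: numerator 0.948·0.137 = 0.12988; evidence = 0.12988+0.09·0.863 = 0.20755; posterior = 0.626.

Analyst A: 0.471; Analyst B: 0.626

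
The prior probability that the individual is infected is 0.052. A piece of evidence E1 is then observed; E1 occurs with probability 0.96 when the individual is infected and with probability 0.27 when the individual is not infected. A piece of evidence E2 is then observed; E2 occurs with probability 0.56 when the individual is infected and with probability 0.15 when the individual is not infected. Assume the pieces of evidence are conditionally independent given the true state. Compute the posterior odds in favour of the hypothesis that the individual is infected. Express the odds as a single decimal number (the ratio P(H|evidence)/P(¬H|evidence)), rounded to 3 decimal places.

Prior odds = 0.052/(1−0.052) = 0.054852.
Likelihood ratio for E1 = 0.96/0.27 = 3.5556.
Likelihood ratio for E2 = 0.56/0.15 = 3.7333.
Posterior odds = prior odds × LR₁ × LR₂ = 0.72811.

Posterior odds ≈ 0.728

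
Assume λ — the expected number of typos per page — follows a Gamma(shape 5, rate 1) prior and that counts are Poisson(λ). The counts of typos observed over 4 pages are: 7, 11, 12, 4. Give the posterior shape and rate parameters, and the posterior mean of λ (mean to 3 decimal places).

Total count ∑xᵢ = 34 over n = 4 pages.
Gamma is conjugate to the Poisson likelihood: posterior is Gamma(shape = 5+34 = 39, rate = 1+4 = 5).
E[λ | data] = 39/5 = 7.800.

Posterior: Gamma(shape=39, rate=5); mean ≈ 7.800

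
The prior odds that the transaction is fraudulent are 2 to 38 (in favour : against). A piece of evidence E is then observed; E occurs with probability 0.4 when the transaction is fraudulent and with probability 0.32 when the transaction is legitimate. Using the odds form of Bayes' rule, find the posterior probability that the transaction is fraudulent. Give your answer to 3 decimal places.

Posterior probability ≈ 0.062

Prior odds = 2/38 = 0.052632.
Likelihood ratio for E = 0.4/0.32 = 1.2500.
Posterior odds = prior odds × LR = 0.065789.
Posterior probability = odds/(1+odds) = 0.065789/1.0658 = 0.062.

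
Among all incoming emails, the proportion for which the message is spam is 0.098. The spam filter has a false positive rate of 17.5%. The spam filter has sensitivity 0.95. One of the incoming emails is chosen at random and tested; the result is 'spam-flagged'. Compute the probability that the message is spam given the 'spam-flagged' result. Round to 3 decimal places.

Write H for 'the message is spam'. Prior odds H:¬H = 0.098/0.902 = 0.10865. For the 'spam-flagged' outcome, the likelihood ratio is 0.95/0.175 = 5.4286.
Posterior odds = 0.10865 × 5.4286 = 0.58980, so P(H|E) = 0.58980/(1+0.58980) = 0.371.

P(H | E) ≈ 0.371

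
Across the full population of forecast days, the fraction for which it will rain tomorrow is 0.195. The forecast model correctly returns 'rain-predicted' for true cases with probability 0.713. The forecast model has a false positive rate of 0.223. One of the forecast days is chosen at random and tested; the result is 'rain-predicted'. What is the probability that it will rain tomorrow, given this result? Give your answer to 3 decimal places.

P(H | E) ≈ 0.436

Let H be the event that it will rain tomorrow. P(H) = 0.195, so P(¬H) = 0.805. With E the 'rain-predicted' result, P(E|H) = 0.713 and P(E|¬H) = 0.223.
P(E) = 0.713·0.195 + 0.223·0.805 = 0.13903 + 0.17951 = 0.31855.
By Bayes' theorem, P(H|E) = 0.13903 / 0.31855 = 0.436.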